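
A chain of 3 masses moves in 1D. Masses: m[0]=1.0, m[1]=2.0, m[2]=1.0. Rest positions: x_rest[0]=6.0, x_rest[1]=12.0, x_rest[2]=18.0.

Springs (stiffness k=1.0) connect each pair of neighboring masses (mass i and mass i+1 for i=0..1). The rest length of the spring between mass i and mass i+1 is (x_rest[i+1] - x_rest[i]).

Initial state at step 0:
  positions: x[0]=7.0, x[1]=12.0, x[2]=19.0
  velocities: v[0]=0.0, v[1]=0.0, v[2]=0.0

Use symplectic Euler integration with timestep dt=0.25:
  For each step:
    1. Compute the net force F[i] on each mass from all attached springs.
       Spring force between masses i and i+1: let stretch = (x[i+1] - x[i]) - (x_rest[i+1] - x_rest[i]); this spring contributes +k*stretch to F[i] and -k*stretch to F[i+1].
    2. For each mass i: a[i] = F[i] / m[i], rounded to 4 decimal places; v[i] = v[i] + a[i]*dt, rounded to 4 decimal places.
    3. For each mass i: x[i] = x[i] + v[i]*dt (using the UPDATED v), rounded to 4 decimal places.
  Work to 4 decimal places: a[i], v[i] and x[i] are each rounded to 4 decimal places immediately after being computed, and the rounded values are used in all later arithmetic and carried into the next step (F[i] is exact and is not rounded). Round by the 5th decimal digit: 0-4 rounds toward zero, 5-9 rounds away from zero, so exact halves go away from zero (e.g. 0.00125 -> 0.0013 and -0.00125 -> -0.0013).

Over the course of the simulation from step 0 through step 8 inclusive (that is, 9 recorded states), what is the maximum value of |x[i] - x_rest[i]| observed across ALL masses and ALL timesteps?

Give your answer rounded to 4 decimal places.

Step 0: x=[7.0000 12.0000 19.0000] v=[0.0000 0.0000 0.0000]
Step 1: x=[6.9375 12.0625 18.9375] v=[-0.2500 0.2500 -0.2500]
Step 2: x=[6.8203 12.1797 18.8203] v=[-0.4688 0.4688 -0.4688]
Step 3: x=[6.6631 12.3370 18.6631] v=[-0.6290 0.6290 -0.6290]
Step 4: x=[6.4855 12.5146 18.4855] v=[-0.7105 0.7105 -0.7105]
Step 5: x=[6.3097 12.6904 18.3097] v=[-0.7032 0.7032 -0.7032]
Step 6: x=[6.1577 12.8424 18.1577] v=[-0.6080 0.6080 -0.6080]
Step 7: x=[6.0485 12.9516 18.0485] v=[-0.4368 0.4368 -0.4368]
Step 8: x=[5.9958 13.0044 17.9958] v=[-0.2110 0.2110 -0.2110]
Max displacement = 1.0044

Answer: 1.0044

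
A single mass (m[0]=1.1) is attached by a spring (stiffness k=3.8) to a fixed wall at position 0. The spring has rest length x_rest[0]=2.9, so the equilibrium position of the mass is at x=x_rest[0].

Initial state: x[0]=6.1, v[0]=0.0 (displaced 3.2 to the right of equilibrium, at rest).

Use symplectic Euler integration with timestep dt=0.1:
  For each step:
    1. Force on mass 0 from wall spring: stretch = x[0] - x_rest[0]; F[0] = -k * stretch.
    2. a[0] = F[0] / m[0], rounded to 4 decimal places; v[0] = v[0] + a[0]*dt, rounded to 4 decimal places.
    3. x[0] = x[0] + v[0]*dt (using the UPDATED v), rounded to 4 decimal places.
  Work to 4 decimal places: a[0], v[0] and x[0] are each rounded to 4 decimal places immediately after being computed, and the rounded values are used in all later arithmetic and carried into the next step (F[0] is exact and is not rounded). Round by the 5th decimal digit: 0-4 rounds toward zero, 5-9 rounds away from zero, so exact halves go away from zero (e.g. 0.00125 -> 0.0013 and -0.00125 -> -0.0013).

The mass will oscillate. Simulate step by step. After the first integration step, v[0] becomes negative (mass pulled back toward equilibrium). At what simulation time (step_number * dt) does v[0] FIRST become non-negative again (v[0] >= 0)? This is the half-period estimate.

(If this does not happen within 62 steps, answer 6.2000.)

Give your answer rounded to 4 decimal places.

Step 0: x=[6.1000] v=[0.0000]
Step 1: x=[5.9895] v=[-1.1055]
Step 2: x=[5.7722] v=[-2.1728]
Step 3: x=[5.4557] v=[-3.1650]
Step 4: x=[5.0509] v=[-4.0479]
Step 5: x=[4.5718] v=[-4.7909]
Step 6: x=[4.0350] v=[-5.3684]
Step 7: x=[3.4590] v=[-5.7605]
Step 8: x=[2.8636] v=[-5.9536]
Step 9: x=[2.2695] v=[-5.9410]
Step 10: x=[1.6972] v=[-5.7232]
Step 11: x=[1.1664] v=[-5.3077]
Step 12: x=[0.6955] v=[-4.7088]
Step 13: x=[0.3008] v=[-3.9473]
Step 14: x=[-0.0041] v=[-3.0494]
Step 15: x=[-0.2087] v=[-2.0462]
Step 16: x=[-0.3059] v=[-0.9723]
Step 17: x=[-0.2924] v=[0.1352]
First v>=0 after going negative at step 17, time=1.7000

Answer: 1.7000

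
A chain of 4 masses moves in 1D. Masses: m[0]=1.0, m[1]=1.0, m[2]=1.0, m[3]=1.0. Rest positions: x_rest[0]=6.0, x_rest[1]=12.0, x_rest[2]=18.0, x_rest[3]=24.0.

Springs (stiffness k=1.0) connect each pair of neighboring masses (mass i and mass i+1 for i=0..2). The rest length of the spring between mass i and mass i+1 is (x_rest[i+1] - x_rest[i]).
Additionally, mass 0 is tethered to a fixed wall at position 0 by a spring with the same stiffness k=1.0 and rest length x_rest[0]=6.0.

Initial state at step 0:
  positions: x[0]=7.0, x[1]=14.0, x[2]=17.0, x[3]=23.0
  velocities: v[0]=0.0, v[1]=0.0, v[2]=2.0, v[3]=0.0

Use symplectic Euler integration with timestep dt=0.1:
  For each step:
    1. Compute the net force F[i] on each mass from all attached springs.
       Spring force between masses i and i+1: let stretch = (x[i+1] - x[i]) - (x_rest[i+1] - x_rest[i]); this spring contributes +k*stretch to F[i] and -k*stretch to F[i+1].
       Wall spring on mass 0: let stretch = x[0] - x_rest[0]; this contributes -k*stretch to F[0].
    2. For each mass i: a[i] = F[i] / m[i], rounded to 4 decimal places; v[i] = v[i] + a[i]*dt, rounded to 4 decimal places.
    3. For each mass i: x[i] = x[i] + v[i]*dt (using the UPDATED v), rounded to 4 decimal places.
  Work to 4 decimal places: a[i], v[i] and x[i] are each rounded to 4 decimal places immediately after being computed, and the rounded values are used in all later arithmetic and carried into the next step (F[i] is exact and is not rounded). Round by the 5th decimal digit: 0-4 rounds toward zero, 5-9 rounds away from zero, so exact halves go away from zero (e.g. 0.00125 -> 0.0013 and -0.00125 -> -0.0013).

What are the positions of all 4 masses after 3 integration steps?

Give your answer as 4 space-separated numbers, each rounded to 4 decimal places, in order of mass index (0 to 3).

Answer: 6.9980 13.7734 17.7592 23.0094

Derivation:
Step 0: x=[7.0000 14.0000 17.0000 23.0000] v=[0.0000 0.0000 2.0000 0.0000]
Step 1: x=[7.0000 13.9600 17.2300 23.0000] v=[0.0000 -0.4000 2.3000 0.0000]
Step 2: x=[6.9996 13.8831 17.4850 23.0023] v=[-0.0040 -0.7690 2.5500 0.0230]
Step 3: x=[6.9980 13.7734 17.7592 23.0094] v=[-0.0156 -1.0972 2.7415 0.0713]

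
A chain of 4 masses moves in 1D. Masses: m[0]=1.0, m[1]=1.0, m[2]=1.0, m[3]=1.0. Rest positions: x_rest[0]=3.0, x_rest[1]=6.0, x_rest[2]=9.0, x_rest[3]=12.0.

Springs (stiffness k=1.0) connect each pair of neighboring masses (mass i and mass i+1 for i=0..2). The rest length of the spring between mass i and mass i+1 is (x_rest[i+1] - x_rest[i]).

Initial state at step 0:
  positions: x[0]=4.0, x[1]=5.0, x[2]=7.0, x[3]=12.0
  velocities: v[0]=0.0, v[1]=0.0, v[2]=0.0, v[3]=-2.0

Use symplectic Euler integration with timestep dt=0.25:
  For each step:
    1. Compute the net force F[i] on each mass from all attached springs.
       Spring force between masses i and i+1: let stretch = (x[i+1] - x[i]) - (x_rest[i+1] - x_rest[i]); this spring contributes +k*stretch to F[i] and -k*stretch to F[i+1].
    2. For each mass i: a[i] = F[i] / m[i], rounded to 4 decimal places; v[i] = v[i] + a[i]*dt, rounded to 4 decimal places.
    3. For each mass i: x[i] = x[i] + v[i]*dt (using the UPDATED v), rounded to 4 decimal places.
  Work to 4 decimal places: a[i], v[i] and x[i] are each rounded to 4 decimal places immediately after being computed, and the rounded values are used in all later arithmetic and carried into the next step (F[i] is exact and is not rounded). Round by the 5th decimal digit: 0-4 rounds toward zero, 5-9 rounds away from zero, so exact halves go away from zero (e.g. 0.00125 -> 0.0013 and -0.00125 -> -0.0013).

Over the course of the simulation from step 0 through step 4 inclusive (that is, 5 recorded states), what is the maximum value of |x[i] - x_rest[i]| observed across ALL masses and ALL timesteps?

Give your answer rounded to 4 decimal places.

Step 0: x=[4.0000 5.0000 7.0000 12.0000] v=[0.0000 0.0000 0.0000 -2.0000]
Step 1: x=[3.8750 5.0625 7.1875 11.3750] v=[-0.5000 0.2500 0.7500 -2.5000]
Step 2: x=[3.6367 5.1836 7.5039 10.6758] v=[-0.9531 0.4844 1.2656 -2.7969]
Step 3: x=[3.3076 5.3531 7.8735 9.9658] v=[-1.3164 0.6778 1.4785 -2.8399]
Step 4: x=[2.9189 5.5522 8.2164 9.3126] v=[-1.5550 0.7965 1.3715 -2.6130]
Max displacement = 2.6874

Answer: 2.6874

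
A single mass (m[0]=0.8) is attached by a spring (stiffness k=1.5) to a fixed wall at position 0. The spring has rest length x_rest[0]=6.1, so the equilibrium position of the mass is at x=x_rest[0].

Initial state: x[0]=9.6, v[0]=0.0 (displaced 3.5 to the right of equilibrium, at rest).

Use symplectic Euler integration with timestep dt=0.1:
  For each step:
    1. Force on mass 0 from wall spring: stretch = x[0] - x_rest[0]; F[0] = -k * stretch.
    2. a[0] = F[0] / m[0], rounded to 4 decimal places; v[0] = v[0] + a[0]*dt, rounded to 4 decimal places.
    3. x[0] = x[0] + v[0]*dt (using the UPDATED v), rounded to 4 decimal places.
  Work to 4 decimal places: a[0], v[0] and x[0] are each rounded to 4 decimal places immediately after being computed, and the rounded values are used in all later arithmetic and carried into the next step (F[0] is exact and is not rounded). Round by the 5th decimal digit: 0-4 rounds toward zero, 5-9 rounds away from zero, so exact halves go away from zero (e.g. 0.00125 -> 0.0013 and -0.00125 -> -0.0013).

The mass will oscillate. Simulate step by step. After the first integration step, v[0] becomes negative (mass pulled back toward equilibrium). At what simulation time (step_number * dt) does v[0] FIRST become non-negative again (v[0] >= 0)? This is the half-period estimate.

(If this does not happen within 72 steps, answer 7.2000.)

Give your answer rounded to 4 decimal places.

Step 0: x=[9.6000] v=[0.0000]
Step 1: x=[9.5344] v=[-0.6563]
Step 2: x=[9.4044] v=[-1.3003]
Step 3: x=[9.2124] v=[-1.9199]
Step 4: x=[8.9621] v=[-2.5035]
Step 5: x=[8.6581] v=[-3.0401]
Step 6: x=[8.3061] v=[-3.5197]
Step 7: x=[7.9128] v=[-3.9333]
Step 8: x=[7.4855] v=[-4.2732]
Step 9: x=[7.0322] v=[-4.5330]
Step 10: x=[6.5614] v=[-4.7078]
Step 11: x=[6.0820] v=[-4.7943]
Step 12: x=[5.6029] v=[-4.7909]
Step 13: x=[5.1331] v=[-4.6977]
Step 14: x=[4.6815] v=[-4.5164]
Step 15: x=[4.2565] v=[-4.2504]
Step 16: x=[3.8660] v=[-3.9047]
Step 17: x=[3.5174] v=[-3.4858]
Step 18: x=[3.2172] v=[-3.0016]
Step 19: x=[2.9711] v=[-2.4611]
Step 20: x=[2.7837] v=[-1.8744]
Step 21: x=[2.6584] v=[-1.2526]
Step 22: x=[2.5977] v=[-0.6073]
Step 23: x=[2.6026] v=[0.0494]
First v>=0 after going negative at step 23, time=2.3000

Answer: 2.3000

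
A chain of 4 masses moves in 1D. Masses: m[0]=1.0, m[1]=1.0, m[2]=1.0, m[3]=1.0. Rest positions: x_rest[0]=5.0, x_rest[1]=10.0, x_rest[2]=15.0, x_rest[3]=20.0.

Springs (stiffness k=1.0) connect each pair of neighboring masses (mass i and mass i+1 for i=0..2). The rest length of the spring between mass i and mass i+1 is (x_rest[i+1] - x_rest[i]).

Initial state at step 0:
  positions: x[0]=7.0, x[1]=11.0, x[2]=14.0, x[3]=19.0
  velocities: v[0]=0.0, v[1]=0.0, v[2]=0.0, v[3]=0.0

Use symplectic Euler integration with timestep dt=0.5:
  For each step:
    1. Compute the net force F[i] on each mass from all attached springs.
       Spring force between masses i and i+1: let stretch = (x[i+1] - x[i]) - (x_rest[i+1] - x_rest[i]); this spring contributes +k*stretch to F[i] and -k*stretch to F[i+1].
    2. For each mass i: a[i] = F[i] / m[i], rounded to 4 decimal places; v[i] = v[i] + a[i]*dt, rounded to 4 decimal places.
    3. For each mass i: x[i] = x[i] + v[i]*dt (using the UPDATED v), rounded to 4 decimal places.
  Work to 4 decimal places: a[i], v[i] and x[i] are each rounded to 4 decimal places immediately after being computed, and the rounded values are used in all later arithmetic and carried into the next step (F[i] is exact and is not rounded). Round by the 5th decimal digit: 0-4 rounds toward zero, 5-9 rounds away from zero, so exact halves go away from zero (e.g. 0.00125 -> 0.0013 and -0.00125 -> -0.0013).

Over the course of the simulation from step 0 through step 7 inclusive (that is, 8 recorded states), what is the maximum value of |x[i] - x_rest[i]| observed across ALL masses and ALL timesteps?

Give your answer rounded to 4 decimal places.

Step 0: x=[7.0000 11.0000 14.0000 19.0000] v=[0.0000 0.0000 0.0000 0.0000]
Step 1: x=[6.7500 10.7500 14.5000 19.0000] v=[-0.5000 -0.5000 1.0000 0.0000]
Step 2: x=[6.2500 10.4375 15.1875 19.1250] v=[-1.0000 -0.6250 1.3750 0.2500]
Step 3: x=[5.5469 10.2656 15.6719 19.5157] v=[-1.4063 -0.3438 0.9688 0.7813]
Step 4: x=[4.7734 10.2656 15.7657 20.1954] v=[-1.5470 0.0000 0.1876 1.3594]
Step 5: x=[4.1230 10.2676 15.5919 21.0177] v=[-1.3009 0.0040 -0.3476 1.6446]
Step 6: x=[3.7587 10.0645 15.4435 21.7336] v=[-0.7286 -0.4062 -0.2969 1.4317]
Step 7: x=[3.7209 9.6297 15.5229 22.1270] v=[-0.0757 -0.8696 0.1587 0.7867]
Max displacement = 2.1270

Answer: 2.1270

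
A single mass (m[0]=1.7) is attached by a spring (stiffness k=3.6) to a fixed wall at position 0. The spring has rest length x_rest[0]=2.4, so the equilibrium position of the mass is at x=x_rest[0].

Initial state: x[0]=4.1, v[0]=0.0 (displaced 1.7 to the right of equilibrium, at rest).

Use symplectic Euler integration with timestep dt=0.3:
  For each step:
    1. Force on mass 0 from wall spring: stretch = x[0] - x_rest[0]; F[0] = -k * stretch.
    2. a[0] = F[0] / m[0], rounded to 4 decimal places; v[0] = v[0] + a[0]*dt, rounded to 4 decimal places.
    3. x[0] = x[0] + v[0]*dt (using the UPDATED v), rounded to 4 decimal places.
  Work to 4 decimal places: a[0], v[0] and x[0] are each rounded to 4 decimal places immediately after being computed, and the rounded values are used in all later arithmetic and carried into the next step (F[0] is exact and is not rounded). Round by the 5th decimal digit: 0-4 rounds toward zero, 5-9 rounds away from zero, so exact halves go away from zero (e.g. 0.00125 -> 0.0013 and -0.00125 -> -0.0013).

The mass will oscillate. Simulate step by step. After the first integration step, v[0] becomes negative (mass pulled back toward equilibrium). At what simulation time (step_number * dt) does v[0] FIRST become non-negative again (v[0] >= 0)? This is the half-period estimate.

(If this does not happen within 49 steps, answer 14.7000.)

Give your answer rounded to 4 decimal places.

Answer: 2.4000

Derivation:
Step 0: x=[4.1000] v=[0.0000]
Step 1: x=[3.7760] v=[-1.0800]
Step 2: x=[3.1897] v=[-1.9542]
Step 3: x=[2.4529] v=[-2.4559]
Step 4: x=[1.7061] v=[-2.4895]
Step 5: x=[1.0915] v=[-2.0487]
Step 6: x=[0.7263] v=[-1.2174]
Step 7: x=[0.6801] v=[-0.1541]
Step 8: x=[0.9617] v=[0.9385]
First v>=0 after going negative at step 8, time=2.4000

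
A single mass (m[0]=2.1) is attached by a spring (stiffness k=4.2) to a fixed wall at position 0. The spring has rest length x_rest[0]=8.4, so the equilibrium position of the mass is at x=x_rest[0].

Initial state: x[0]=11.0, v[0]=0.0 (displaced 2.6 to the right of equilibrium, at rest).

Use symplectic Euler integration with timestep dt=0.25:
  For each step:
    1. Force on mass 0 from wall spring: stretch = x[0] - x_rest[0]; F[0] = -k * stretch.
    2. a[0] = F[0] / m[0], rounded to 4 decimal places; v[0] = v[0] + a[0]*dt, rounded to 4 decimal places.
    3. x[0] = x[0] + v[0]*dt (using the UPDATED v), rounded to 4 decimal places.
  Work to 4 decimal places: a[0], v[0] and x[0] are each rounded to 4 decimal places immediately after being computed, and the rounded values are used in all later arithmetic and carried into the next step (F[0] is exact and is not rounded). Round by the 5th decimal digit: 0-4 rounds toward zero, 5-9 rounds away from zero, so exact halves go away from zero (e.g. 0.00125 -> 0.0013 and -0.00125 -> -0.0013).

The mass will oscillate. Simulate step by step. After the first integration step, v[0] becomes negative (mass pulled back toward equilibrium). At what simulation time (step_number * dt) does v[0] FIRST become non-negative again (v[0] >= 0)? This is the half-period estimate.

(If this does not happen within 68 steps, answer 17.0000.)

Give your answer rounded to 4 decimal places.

Answer: 2.2500

Derivation:
Step 0: x=[11.0000] v=[0.0000]
Step 1: x=[10.6750] v=[-1.3000]
Step 2: x=[10.0656] v=[-2.4375]
Step 3: x=[9.2480] v=[-3.2703]
Step 4: x=[8.3244] v=[-3.6943]
Step 5: x=[7.4103] v=[-3.6565]
Step 6: x=[6.6199] v=[-3.1617]
Step 7: x=[6.0520] v=[-2.2717]
Step 8: x=[5.7776] v=[-1.0977]
Step 9: x=[5.8310] v=[0.2135]
First v>=0 after going negative at step 9, time=2.2500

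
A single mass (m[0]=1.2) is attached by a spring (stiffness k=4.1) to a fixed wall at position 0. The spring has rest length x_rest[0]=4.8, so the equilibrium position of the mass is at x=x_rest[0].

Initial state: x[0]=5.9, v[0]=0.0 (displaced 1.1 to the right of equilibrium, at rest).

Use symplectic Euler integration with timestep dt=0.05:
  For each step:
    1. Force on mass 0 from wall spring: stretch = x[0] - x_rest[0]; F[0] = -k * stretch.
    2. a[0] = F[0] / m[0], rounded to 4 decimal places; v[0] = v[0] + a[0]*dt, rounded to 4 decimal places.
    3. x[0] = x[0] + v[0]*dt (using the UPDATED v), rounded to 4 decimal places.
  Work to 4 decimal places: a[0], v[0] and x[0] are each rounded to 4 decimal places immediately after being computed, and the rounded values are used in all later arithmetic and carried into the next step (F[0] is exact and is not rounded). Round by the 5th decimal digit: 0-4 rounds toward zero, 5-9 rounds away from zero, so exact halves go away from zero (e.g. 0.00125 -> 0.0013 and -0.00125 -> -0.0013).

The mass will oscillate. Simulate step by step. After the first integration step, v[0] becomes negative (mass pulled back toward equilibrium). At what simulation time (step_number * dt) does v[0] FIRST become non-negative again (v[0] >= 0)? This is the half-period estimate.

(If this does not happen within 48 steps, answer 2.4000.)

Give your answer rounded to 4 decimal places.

Answer: 1.7000

Derivation:
Step 0: x=[5.9000] v=[0.0000]
Step 1: x=[5.8906] v=[-0.1879]
Step 2: x=[5.8719] v=[-0.3742]
Step 3: x=[5.8440] v=[-0.5573]
Step 4: x=[5.8072] v=[-0.7357]
Step 5: x=[5.7618] v=[-0.9078]
Step 6: x=[5.7082] v=[-1.0721]
Step 7: x=[5.6468] v=[-1.2273]
Step 8: x=[5.5782] v=[-1.3720]
Step 9: x=[5.5030] v=[-1.5049]
Step 10: x=[5.4218] v=[-1.6250]
Step 11: x=[5.3352] v=[-1.7312]
Step 12: x=[5.2441] v=[-1.8226]
Step 13: x=[5.1492] v=[-1.8985]
Step 14: x=[5.0513] v=[-1.9582]
Step 15: x=[4.9512] v=[-2.0011]
Step 16: x=[4.8499] v=[-2.0269]
Step 17: x=[4.7481] v=[-2.0354]
Step 18: x=[4.6468] v=[-2.0265]
Step 19: x=[4.5468] v=[-2.0003]
Step 20: x=[4.4490] v=[-1.9570]
Step 21: x=[4.3542] v=[-1.8970]
Step 22: x=[4.2632] v=[-1.8208]
Step 23: x=[4.1767] v=[-1.7291]
Step 24: x=[4.0956] v=[-1.6226]
Step 25: x=[4.0205] v=[-1.5023]
Step 26: x=[3.9520] v=[-1.3691]
Step 27: x=[3.8908] v=[-1.2242]
Step 28: x=[3.8374] v=[-1.0689]
Step 29: x=[3.7922] v=[-0.9045]
Step 30: x=[3.7556] v=[-0.7323]
Step 31: x=[3.7279] v=[-0.5539]
Step 32: x=[3.7094] v=[-0.3708]
Step 33: x=[3.7002] v=[-0.1845]
Step 34: x=[3.7004] v=[0.0034]
First v>=0 after going negative at step 34, time=1.7000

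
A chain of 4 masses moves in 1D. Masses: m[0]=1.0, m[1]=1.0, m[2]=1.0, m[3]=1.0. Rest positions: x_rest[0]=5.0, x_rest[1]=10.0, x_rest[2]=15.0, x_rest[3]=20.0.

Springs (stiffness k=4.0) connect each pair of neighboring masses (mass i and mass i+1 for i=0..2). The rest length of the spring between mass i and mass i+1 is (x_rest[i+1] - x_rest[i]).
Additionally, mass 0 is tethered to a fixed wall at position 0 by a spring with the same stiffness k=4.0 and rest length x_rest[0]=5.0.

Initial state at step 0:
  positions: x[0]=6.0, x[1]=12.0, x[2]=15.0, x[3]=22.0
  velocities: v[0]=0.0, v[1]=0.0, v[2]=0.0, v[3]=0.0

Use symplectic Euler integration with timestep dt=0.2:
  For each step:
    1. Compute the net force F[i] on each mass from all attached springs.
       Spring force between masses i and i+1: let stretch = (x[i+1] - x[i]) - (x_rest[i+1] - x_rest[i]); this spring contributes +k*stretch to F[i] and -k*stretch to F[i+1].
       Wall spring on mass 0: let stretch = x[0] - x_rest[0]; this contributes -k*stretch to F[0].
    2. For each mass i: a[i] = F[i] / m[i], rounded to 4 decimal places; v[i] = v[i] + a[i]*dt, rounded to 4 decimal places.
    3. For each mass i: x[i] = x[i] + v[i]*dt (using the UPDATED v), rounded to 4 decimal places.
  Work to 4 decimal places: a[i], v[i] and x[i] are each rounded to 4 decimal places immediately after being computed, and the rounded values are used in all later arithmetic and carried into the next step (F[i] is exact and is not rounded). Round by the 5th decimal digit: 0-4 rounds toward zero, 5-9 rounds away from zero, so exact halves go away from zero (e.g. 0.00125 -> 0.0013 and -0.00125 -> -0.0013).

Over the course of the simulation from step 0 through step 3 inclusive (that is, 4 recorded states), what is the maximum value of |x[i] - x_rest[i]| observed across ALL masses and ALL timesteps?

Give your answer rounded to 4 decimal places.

Step 0: x=[6.0000 12.0000 15.0000 22.0000] v=[0.0000 0.0000 0.0000 0.0000]
Step 1: x=[6.0000 11.5200 15.6400 21.6800] v=[0.0000 -2.4000 3.2000 -1.6000]
Step 2: x=[5.9232 10.8160 16.5872 21.1936] v=[-0.3840 -3.5200 4.7360 -2.4320]
Step 3: x=[5.6815 10.2525 17.3480 20.7702] v=[-1.2083 -2.8173 3.8042 -2.1171]
Max displacement = 2.3480

Answer: 2.3480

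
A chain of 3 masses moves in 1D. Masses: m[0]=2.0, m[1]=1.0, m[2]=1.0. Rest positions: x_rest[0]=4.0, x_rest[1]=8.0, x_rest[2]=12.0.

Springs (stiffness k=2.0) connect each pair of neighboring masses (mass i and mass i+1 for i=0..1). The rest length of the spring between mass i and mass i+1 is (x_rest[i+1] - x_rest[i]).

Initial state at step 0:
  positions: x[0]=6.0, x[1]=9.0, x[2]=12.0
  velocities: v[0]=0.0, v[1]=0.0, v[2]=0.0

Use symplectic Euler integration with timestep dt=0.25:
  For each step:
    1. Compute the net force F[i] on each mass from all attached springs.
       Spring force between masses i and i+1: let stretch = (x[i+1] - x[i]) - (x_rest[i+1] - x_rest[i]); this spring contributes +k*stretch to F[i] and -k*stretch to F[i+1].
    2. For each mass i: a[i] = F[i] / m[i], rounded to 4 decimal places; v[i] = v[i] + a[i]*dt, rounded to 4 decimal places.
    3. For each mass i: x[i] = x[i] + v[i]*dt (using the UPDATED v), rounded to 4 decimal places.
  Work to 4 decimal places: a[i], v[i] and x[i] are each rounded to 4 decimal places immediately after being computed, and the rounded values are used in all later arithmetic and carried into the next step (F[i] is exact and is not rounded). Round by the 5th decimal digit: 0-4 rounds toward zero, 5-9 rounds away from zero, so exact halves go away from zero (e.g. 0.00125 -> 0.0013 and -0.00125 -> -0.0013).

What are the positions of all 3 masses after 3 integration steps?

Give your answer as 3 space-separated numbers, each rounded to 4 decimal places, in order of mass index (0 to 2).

Step 0: x=[6.0000 9.0000 12.0000] v=[0.0000 0.0000 0.0000]
Step 1: x=[5.9375 9.0000 12.1250] v=[-0.2500 0.0000 0.5000]
Step 2: x=[5.8164 9.0078 12.3594] v=[-0.4844 0.0313 0.9375]
Step 3: x=[5.6448 9.0357 12.6748] v=[-0.6866 0.1114 1.2617]

Answer: 5.6448 9.0357 12.6748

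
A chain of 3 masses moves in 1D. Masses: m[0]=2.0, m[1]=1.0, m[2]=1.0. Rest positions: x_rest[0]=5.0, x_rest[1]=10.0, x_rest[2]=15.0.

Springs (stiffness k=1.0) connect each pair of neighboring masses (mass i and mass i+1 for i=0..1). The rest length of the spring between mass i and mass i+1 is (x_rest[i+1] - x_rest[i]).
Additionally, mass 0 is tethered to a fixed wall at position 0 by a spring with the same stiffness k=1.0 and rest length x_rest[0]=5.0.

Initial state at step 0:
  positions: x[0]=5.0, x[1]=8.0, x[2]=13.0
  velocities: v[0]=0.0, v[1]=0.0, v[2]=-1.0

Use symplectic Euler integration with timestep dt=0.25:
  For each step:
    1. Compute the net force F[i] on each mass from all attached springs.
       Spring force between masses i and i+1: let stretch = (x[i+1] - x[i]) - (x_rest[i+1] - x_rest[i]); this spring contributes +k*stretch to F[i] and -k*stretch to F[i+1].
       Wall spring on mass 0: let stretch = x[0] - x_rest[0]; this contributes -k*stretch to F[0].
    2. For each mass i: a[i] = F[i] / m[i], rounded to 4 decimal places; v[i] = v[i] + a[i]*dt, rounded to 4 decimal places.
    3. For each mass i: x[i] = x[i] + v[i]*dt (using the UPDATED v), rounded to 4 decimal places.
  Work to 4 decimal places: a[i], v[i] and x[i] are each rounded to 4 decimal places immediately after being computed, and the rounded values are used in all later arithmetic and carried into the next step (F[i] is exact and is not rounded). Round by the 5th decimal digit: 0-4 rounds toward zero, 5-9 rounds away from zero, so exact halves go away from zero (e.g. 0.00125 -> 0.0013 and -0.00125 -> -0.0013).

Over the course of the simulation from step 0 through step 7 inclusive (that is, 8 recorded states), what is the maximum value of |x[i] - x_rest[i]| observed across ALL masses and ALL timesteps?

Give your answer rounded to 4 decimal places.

Answer: 2.7496

Derivation:
Step 0: x=[5.0000 8.0000 13.0000] v=[0.0000 0.0000 -1.0000]
Step 1: x=[4.9375 8.1250 12.7500] v=[-0.2500 0.5000 -1.0000]
Step 2: x=[4.8203 8.3399 12.5234] v=[-0.4688 0.8594 -0.9063]
Step 3: x=[4.6625 8.5963 12.3479] v=[-0.6314 1.0254 -0.7022]
Step 4: x=[4.4819 8.8413 12.2504] v=[-0.7225 0.9799 -0.3901]
Step 5: x=[4.2975 9.0269 12.2523] v=[-0.7378 0.7423 0.0076]
Step 6: x=[4.1266 9.1185 12.3651] v=[-0.6838 0.3663 0.4513]
Step 7: x=[3.9827 9.1010 12.5875] v=[-0.5756 -0.0700 0.8897]
Max displacement = 2.7496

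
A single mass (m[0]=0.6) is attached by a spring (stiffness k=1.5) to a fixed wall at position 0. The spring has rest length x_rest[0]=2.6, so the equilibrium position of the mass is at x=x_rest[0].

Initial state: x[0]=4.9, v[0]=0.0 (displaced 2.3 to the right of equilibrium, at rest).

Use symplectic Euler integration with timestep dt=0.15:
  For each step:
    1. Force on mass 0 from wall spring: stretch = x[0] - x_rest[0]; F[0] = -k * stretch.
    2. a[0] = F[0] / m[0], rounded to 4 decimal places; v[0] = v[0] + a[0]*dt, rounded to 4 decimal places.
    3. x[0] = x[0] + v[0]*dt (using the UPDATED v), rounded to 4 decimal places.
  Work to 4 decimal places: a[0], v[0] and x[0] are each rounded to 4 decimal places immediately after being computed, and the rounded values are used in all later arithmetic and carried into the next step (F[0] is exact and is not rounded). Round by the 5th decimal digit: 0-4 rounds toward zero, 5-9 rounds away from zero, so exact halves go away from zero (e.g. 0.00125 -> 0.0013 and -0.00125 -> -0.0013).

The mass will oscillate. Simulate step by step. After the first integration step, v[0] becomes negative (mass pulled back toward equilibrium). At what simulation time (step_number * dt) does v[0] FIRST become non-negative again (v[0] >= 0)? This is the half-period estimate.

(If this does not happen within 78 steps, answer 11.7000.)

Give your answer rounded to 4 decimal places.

Answer: 2.1000

Derivation:
Step 0: x=[4.9000] v=[0.0000]
Step 1: x=[4.7706] v=[-0.8625]
Step 2: x=[4.5191] v=[-1.6765]
Step 3: x=[4.1597] v=[-2.3962]
Step 4: x=[3.7125] v=[-2.9811]
Step 5: x=[3.2028] v=[-3.3983]
Step 6: x=[2.6591] v=[-3.6244]
Step 7: x=[2.1121] v=[-3.6466]
Step 8: x=[1.5926] v=[-3.4636]
Step 9: x=[1.1297] v=[-3.0858]
Step 10: x=[0.7495] v=[-2.5344]
Step 11: x=[0.4734] v=[-1.8405]
Step 12: x=[0.3170] v=[-1.0430]
Step 13: x=[0.2890] v=[-0.1869]
Step 14: x=[0.3910] v=[0.6797]
First v>=0 after going negative at step 14, time=2.1000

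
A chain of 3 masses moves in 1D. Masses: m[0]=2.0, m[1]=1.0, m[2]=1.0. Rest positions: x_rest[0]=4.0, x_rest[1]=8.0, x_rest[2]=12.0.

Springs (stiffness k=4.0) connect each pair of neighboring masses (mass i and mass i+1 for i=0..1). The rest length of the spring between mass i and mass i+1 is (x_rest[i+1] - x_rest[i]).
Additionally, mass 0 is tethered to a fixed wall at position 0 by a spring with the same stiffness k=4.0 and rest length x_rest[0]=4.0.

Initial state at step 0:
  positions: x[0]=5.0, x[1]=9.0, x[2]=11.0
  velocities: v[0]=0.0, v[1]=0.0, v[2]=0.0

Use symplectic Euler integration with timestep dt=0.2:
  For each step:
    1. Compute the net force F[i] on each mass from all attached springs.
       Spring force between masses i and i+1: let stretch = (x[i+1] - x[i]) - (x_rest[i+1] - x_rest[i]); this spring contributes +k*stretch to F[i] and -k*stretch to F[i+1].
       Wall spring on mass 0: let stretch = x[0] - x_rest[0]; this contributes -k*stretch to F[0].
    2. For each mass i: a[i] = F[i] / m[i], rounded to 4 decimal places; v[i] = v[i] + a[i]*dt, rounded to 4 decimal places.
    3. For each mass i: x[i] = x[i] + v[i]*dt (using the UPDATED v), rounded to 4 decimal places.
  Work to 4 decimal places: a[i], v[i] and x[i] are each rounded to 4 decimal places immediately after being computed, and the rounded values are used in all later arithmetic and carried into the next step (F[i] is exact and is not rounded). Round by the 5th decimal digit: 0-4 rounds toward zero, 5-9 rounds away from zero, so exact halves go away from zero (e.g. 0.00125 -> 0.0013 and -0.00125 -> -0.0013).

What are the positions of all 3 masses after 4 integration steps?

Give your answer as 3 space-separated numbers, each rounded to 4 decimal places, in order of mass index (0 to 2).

Answer: 4.0940 7.4963 12.9200

Derivation:
Step 0: x=[5.0000 9.0000 11.0000] v=[0.0000 0.0000 0.0000]
Step 1: x=[4.9200 8.6800 11.3200] v=[-0.4000 -1.6000 1.6000]
Step 2: x=[4.7472 8.1808 11.8576] v=[-0.8640 -2.4960 2.6880]
Step 3: x=[4.4693 7.7205 12.4469] v=[-1.3894 -2.3014 2.9466]
Step 4: x=[4.0940 7.4963 12.9200] v=[-1.8766 -1.1212 2.3655]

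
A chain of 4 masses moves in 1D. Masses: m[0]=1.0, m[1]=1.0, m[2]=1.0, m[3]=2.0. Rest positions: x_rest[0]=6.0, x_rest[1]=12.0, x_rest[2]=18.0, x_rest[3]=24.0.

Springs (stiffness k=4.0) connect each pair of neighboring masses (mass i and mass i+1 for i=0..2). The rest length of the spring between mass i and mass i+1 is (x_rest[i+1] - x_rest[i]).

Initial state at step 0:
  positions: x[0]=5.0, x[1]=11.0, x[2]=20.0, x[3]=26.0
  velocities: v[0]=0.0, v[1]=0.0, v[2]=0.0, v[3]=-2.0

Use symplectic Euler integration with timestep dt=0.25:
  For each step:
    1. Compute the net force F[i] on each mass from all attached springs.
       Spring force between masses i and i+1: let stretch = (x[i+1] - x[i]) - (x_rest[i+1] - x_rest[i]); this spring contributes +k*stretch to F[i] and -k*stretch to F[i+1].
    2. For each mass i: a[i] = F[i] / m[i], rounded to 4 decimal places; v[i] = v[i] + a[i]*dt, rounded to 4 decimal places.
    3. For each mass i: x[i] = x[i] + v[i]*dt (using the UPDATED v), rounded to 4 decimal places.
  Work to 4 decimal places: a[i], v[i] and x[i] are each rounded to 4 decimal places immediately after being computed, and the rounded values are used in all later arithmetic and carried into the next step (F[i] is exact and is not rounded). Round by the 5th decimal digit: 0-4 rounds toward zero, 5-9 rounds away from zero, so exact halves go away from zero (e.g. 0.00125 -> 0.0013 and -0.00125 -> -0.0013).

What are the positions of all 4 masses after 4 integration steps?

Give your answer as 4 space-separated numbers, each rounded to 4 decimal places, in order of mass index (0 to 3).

Step 0: x=[5.0000 11.0000 20.0000 26.0000] v=[0.0000 0.0000 0.0000 -2.0000]
Step 1: x=[5.0000 11.7500 19.2500 25.5000] v=[0.0000 3.0000 -3.0000 -2.0000]
Step 2: x=[5.1875 12.6875 18.1875 24.9688] v=[0.7500 3.7500 -4.2500 -2.1250]
Step 3: x=[5.7500 13.1250 17.4453 24.3399] v=[2.2500 1.7500 -2.9687 -2.5157]
Step 4: x=[6.6563 12.7988 17.3467 23.5992] v=[3.6250 -1.3047 -0.3944 -2.9630]

Answer: 6.6563 12.7988 17.3467 23.5992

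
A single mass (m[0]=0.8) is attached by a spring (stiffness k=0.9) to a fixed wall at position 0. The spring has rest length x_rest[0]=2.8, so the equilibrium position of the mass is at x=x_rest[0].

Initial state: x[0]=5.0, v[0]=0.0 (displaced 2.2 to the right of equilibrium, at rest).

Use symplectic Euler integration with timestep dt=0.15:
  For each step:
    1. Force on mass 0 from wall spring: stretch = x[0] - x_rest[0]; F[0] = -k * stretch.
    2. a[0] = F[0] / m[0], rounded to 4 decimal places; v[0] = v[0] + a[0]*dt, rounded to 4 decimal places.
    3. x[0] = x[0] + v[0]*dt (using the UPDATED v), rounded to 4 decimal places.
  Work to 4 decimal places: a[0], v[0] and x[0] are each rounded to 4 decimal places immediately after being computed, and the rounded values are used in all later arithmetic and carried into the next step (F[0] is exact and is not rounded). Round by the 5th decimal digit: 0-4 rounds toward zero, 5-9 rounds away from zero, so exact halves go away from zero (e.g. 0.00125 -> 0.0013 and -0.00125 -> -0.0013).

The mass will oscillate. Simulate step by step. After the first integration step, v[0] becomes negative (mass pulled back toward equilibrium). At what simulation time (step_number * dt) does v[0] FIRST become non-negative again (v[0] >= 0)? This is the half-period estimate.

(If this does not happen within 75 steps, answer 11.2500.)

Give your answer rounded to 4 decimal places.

Step 0: x=[5.0000] v=[0.0000]
Step 1: x=[4.9443] v=[-0.3713]
Step 2: x=[4.8343] v=[-0.7331]
Step 3: x=[4.6728] v=[-1.0764]
Step 4: x=[4.4639] v=[-1.3924]
Step 5: x=[4.2129] v=[-1.6732]
Step 6: x=[3.9262] v=[-1.9116]
Step 7: x=[3.6109] v=[-2.1017]
Step 8: x=[3.2751] v=[-2.2385]
Step 9: x=[2.9273] v=[-2.3187]
Step 10: x=[2.5763] v=[-2.3402]
Step 11: x=[2.2309] v=[-2.3024]
Step 12: x=[1.8999] v=[-2.2064]
Step 13: x=[1.5917] v=[-2.0545]
Step 14: x=[1.3141] v=[-1.8506]
Step 15: x=[1.0741] v=[-1.5999]
Step 16: x=[0.8778] v=[-1.3087]
Step 17: x=[0.7302] v=[-0.9843]
Step 18: x=[0.6350] v=[-0.6350]
Step 19: x=[0.5945] v=[-0.2697]
Step 20: x=[0.6099] v=[0.1025]
First v>=0 after going negative at step 20, time=3.0000

Answer: 3.0000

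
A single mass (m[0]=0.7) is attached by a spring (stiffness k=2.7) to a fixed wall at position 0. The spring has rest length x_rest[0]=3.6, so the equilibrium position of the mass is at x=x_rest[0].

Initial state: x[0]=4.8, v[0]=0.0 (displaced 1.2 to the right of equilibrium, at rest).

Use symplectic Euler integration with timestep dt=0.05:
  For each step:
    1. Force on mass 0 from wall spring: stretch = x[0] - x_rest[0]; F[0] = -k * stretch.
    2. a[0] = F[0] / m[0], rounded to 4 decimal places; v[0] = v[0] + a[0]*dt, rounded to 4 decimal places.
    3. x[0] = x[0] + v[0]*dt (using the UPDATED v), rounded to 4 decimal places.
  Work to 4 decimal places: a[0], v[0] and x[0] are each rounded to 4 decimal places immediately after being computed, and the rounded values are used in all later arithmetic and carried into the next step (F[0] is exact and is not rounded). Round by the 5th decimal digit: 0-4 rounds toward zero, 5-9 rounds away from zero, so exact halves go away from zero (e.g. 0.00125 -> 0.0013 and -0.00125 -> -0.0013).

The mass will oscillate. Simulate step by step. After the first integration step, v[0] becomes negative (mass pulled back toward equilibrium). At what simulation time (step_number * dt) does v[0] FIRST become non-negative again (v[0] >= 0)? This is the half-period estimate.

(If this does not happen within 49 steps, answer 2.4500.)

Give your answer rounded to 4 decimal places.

Answer: 1.6000

Derivation:
Step 0: x=[4.8000] v=[0.0000]
Step 1: x=[4.7884] v=[-0.2314]
Step 2: x=[4.7654] v=[-0.4606]
Step 3: x=[4.7311] v=[-0.6854]
Step 4: x=[4.6859] v=[-0.9035]
Step 5: x=[4.6303] v=[-1.1129]
Step 6: x=[4.5647] v=[-1.3116]
Step 7: x=[4.4898] v=[-1.4977]
Step 8: x=[4.4063] v=[-1.6693]
Step 9: x=[4.3151] v=[-1.8248]
Step 10: x=[4.2170] v=[-1.9627]
Step 11: x=[4.1129] v=[-2.0817]
Step 12: x=[4.0039] v=[-2.1806]
Step 13: x=[3.8910] v=[-2.2585]
Step 14: x=[3.7753] v=[-2.3146]
Step 15: x=[3.6579] v=[-2.3484]
Step 16: x=[3.5399] v=[-2.3596]
Step 17: x=[3.4225] v=[-2.3480]
Step 18: x=[3.3068] v=[-2.3138]
Step 19: x=[3.1939] v=[-2.2573]
Step 20: x=[3.0850] v=[-2.1790]
Step 21: x=[2.9810] v=[-2.0797]
Step 22: x=[2.8830] v=[-1.9603]
Step 23: x=[2.7919] v=[-1.8220]
Step 24: x=[2.7086] v=[-1.6662]
Step 25: x=[2.6339] v=[-1.4943]
Step 26: x=[2.5685] v=[-1.3080]
Step 27: x=[2.5130] v=[-1.1091]
Step 28: x=[2.4680] v=[-0.8995]
Step 29: x=[2.4339] v=[-0.6812]
Step 30: x=[2.4111] v=[-0.4563]
Step 31: x=[2.3998] v=[-0.2270]
Step 32: x=[2.4000] v=[0.0045]
First v>=0 after going negative at step 32, time=1.6000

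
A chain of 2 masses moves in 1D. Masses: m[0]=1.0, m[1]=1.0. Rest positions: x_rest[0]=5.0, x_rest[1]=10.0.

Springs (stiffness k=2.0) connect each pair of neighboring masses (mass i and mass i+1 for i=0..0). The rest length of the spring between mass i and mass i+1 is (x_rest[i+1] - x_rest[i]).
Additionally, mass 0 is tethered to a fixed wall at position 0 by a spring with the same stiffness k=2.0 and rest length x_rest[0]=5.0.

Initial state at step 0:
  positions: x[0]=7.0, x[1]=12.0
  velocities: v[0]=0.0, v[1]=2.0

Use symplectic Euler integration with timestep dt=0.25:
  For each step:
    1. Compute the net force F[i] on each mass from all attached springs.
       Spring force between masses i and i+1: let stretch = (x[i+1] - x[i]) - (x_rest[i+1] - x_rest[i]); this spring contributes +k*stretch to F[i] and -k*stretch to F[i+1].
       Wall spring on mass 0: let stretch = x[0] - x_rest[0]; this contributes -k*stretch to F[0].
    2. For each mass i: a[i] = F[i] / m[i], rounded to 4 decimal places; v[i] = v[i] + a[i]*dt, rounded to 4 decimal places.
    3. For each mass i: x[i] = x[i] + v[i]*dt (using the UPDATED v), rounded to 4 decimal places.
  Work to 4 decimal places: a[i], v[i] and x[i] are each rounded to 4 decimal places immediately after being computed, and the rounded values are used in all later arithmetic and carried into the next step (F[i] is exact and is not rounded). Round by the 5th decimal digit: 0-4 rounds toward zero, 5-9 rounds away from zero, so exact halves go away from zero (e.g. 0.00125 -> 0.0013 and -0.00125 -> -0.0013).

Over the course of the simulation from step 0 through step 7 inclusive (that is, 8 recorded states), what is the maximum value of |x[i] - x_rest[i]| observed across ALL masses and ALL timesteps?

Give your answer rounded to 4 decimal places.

Answer: 3.1212

Derivation:
Step 0: x=[7.0000 12.0000] v=[0.0000 2.0000]
Step 1: x=[6.7500 12.5000] v=[-1.0000 2.0000]
Step 2: x=[6.3750 12.9063] v=[-1.5000 1.6250]
Step 3: x=[6.0195 13.1212] v=[-1.4219 0.8594]
Step 4: x=[5.7993 13.0733] v=[-0.8808 -0.1915]
Step 5: x=[5.7634 12.7412] v=[-0.1435 -1.3285]
Step 6: x=[5.8793 12.1619] v=[0.4637 -2.3174]
Step 7: x=[6.0457 11.4222] v=[0.6654 -2.9587]
Max displacement = 3.1212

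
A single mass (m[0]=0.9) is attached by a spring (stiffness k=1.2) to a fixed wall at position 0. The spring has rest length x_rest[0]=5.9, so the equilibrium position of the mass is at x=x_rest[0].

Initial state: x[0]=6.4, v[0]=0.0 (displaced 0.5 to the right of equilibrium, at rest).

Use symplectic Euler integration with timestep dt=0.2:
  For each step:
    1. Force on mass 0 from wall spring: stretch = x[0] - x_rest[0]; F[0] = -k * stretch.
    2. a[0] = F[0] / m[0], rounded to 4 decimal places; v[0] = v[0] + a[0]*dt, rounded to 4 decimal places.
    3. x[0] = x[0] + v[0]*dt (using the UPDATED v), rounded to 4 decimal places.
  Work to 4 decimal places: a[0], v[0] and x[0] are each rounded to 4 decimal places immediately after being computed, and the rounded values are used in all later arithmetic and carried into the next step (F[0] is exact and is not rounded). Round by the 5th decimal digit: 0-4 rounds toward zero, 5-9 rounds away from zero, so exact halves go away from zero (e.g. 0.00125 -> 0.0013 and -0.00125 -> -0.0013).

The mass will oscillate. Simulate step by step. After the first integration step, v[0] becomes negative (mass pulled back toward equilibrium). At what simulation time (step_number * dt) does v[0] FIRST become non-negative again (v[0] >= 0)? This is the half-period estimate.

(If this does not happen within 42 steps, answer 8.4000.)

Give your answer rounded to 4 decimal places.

Answer: 2.8000

Derivation:
Step 0: x=[6.4000] v=[0.0000]
Step 1: x=[6.3733] v=[-0.1333]
Step 2: x=[6.3214] v=[-0.2595]
Step 3: x=[6.2470] v=[-0.3719]
Step 4: x=[6.1541] v=[-0.4644]
Step 5: x=[6.0477] v=[-0.5322]
Step 6: x=[5.9334] v=[-0.5716]
Step 7: x=[5.8173] v=[-0.5805]
Step 8: x=[5.7056] v=[-0.5584]
Step 9: x=[5.6043] v=[-0.5066]
Step 10: x=[5.5188] v=[-0.4277]
Step 11: x=[5.4536] v=[-0.3260]
Step 12: x=[5.4122] v=[-0.2070]
Step 13: x=[5.3968] v=[-0.0769]
Step 14: x=[5.4083] v=[0.0573]
First v>=0 after going negative at step 14, time=2.8000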